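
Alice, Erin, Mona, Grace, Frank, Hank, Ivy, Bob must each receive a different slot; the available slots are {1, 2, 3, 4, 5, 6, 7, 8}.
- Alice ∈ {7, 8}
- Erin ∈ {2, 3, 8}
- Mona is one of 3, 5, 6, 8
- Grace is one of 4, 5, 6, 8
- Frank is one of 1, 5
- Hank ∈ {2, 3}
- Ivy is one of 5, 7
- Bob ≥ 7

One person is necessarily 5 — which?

Ivy

The 8 variables draw from only 8 values {1, 2, 3, 4, 5, 6, 7, 8}, so each is used; only Frank can be 1, hence Frank = 1.
Among the 7 still-open variables, 4 fits only Grace (and all 7 values in {2, 3, 4, 5, 6, 7, 8} must be used), so Grace = 4.
Among the 6 still-open variables, 6 fits only Mona (and all 6 values in {2, 3, 5, 6, 7, 8} must be used), so Mona = 6.
The 5 still-open variables draw from only 5 values {2, 3, 5, 7, 8}, so each is used; only Ivy can be 5, hence Ivy = 5.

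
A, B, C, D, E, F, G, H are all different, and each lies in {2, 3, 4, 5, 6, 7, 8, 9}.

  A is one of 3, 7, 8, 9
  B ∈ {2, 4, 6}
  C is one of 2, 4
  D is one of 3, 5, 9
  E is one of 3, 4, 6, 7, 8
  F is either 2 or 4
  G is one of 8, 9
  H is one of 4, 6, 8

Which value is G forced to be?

9

The 8 variables draw from only 8 values {2, 3, 4, 5, 6, 7, 8, 9}, so each is used; only D can be 5, hence D = 5.
The 2 variables C and F are confined to {2, 4}, which locks those values in; drop them from B, E, H.
That leaves B = 6. Eliminate 6 elsewhere: E, H.
H's domain is down to {8}, so H = 8. Eliminate 8 elsewhere: A, E, G.
So G = 9.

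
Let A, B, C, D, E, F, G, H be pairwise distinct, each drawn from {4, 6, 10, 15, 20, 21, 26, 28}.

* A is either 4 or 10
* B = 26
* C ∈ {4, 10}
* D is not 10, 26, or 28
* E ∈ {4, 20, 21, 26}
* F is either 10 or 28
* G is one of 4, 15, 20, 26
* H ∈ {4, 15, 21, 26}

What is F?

B must be 26 (only option left). So E, G, H can't be 26.
The 7 still-open variables together cover exactly {4, 6, 10, 15, 20, 21, 28} — 7 values for 7 variables — and 6 appears only in D's list, so D = 6.
The 6 still-open variables together cover exactly {4, 10, 15, 20, 21, 28} — 6 values for 6 variables — and 28 appears only in F's list, so F = 28.

28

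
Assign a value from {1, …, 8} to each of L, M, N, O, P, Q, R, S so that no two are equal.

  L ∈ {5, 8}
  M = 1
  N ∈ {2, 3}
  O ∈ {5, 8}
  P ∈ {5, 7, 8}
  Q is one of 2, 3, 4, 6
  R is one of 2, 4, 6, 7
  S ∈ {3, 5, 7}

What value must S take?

3

M must be 1 (only option left).
The 2 variables L and O are confined to {5, 8}, which locks those values in; drop them from P, S.
P has just one choice, so P = 7. Remove 7 from R, S.
So S = 3.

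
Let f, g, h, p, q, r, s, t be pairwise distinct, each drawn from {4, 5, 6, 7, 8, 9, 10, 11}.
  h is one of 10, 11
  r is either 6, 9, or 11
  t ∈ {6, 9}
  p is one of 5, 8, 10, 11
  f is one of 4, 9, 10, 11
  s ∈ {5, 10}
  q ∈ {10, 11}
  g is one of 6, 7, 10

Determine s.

The 8 variables draw from only 8 values {4, 5, 6, 7, 8, 9, 10, 11}, so each is used; only f can be 4, hence f = 4.
The 7 still-open variables draw from only 7 values {5, 6, 7, 8, 9, 10, 11}, so each is used; only g can be 7, hence g = 7.
The 6 still-open variables draw from only 6 values {5, 6, 8, 9, 10, 11}, so each is used; only p can be 8, hence p = 8.
The 5 still-open variables draw from only 5 values {5, 6, 9, 10, 11}, so each is used; only s can be 5, hence s = 5.

5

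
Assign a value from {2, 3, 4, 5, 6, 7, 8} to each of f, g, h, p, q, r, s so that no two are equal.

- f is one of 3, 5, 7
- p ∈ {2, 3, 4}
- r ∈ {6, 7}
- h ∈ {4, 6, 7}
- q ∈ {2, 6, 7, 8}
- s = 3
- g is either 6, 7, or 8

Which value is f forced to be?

s has just one choice, so s = 3. Strike 3 from f, p.
The 6 still-open variables together cover exactly {2, 4, 5, 6, 7, 8} — 6 values for 6 variables — and 5 appears only in f's list, so f = 5.

5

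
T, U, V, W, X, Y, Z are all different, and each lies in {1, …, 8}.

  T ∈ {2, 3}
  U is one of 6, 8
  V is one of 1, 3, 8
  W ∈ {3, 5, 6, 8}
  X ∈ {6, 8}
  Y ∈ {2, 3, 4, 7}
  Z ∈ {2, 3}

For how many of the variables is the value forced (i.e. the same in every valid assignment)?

T and Z share exactly the 2 values {2, 3}; by pigeonhole those values go to them, so strike 2, 3 from V, W, Y.
U and X between them cover only {6, 8} — a naked pair. Remove those values from V, W.
V's domain is down to {1}, so V = 1.
W must be 5 (only option left).
Determined: V=1, W=5. The other variables each still have more than one consistent value. That makes 2.

2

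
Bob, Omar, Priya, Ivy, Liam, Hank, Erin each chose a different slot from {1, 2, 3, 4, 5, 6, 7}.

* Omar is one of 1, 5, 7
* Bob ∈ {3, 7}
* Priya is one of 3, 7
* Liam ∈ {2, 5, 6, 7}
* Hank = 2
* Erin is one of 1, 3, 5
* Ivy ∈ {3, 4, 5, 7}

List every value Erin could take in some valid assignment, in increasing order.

Hank has just one choice, so Hank = 2. Eliminate 2 elsewhere: Liam.
The 6 still-open variables draw from only 6 values {1, 3, 4, 5, 6, 7}, so each is used; only Ivy can be 4, hence Ivy = 4.
Among the 5 still-open variables, 6 fits only Liam (and all 5 values in {1, 3, 5, 6, 7} must be used), so Liam = 6.
The 2 variables Bob and Priya are confined to {3, 7}, which locks those values in; drop them from Omar, Erin.
No further eliminations apply; Erin can still be any of 1, 5.

1, 5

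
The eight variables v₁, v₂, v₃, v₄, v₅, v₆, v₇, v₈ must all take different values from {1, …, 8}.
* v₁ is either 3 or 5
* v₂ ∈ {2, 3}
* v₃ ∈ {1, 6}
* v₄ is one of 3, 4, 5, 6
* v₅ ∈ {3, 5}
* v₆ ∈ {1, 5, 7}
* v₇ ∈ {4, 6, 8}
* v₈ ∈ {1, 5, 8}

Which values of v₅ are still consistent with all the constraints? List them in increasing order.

Among the 8 variables, 2 fits only v₂ (and all 8 values in {1, 2, 3, 4, 5, 6, 7, 8} must be used), so v₂ = 2.
The 7 still-open variables draw from only 7 values {1, 3, 4, 5, 6, 7, 8}, so each is used; only v₆ can be 7, hence v₆ = 7.
v₁ and v₅ share exactly the 2 values {3, 5}; by pigeonhole those values go to them, so strike 3, 5 from v₄, v₈.
No further eliminations apply; v₅ can still be any of 3, 5.

3, 5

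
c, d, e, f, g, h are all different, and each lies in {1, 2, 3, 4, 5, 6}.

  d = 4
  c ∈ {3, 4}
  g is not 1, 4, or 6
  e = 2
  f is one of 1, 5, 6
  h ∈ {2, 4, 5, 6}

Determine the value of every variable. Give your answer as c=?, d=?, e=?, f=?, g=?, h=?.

d's domain is down to {4}, so d = 4. Strike 4 from c, h.
e's domain is down to {2}, so e = 2. Eliminate 2 elsewhere: g, h.
That leaves c = 3. So g can't be 3.
That leaves g = 5. Remove 5 from f, h.
h must be 6 (only option left). Remove 6 from f.
f must be 1 (only option left).

c=3, d=4, e=2, f=1, g=5, h=6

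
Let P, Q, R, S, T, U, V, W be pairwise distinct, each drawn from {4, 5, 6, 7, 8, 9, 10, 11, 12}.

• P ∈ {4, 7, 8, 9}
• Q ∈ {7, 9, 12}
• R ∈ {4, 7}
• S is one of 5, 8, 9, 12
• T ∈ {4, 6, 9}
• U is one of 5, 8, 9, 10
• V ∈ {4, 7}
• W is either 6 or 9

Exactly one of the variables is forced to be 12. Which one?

The 8 variables draw from only 8 values {4, 5, 6, 7, 8, 9, 10, 12}, so each is used; only U can be 10, hence U = 10.
The 7 still-open variables together cover exactly {4, 5, 6, 7, 8, 9, 12} — 7 values for 7 variables — and 5 appears only in S's list, so S = 5.
The 6 still-open variables together cover exactly {4, 6, 7, 8, 9, 12} — 6 values for 6 variables — and 8 appears only in P's list, so P = 8.
The 5 still-open variables draw from only 5 values {4, 6, 7, 9, 12}, so each is used; only Q can be 12, hence Q = 12.

Q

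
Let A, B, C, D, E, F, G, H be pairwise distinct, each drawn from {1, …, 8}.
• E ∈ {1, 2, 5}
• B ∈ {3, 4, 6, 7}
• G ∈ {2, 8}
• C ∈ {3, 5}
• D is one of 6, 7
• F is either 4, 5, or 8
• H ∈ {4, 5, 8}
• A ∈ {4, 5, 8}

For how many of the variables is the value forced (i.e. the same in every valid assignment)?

The 8 variables draw from only 8 values {1, 2, 3, 4, 5, 6, 7, 8}, so each is used; only E can be 1, hence E = 1.
The 7 still-open variables together cover exactly {2, 3, 4, 5, 6, 7, 8} — 7 values for 7 variables — and 2 appears only in G's list, so G = 2.
A, F, H share exactly the 3 values {4, 5, 8}; by pigeonhole those values go to them, so strike 4, 5, 8 from B, C.
That leaves C = 3. Eliminate 3 elsewhere: B.
Determined: C=3, E=1, G=2. The other variables each still have more than one consistent value. That makes 3.

3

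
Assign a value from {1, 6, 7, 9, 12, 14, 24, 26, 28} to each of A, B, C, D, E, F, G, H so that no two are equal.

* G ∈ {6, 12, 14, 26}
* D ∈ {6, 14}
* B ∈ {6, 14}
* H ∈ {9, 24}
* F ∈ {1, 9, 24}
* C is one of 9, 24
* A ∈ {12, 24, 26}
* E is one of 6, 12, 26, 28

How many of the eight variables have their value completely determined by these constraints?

The 8 variables together cover exactly {1, 6, 9, 12, 14, 24, 26, 28} — 8 values for 8 variables — and 1 appears only in F's list, so F = 1.
The 7 still-open variables draw from only 7 values {6, 9, 12, 14, 24, 26, 28}, so each is used; only E can be 28, hence E = 28.
B and D between them cover only {6, 14} — a naked pair. Remove those values from G.
C and H share exactly the 2 values {9, 24}; by pigeonhole those values go to them, so strike 9, 24 from A.
Determined: E=28, F=1. The other variables each still have more than one consistent value. That makes 2.

2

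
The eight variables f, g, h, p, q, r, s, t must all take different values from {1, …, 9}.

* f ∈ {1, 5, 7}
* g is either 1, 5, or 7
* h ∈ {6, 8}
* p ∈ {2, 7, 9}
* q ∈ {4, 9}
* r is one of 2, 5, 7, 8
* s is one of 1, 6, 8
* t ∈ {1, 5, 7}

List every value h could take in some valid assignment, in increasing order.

6, 8

The 8 variables together cover exactly {1, 2, 4, 5, 6, 7, 8, 9} — 8 values for 8 variables — and 4 appears only in q's list, so q = 4.
The 7 still-open variables together cover exactly {1, 2, 5, 6, 7, 8, 9} — 7 values for 7 variables — and 9 appears only in p's list, so p = 9.
Among the 6 still-open variables, 2 fits only r (and all 6 values in {1, 2, 5, 6, 7, 8} must be used), so r = 2.
The 3 variables f, g, t are confined to {1, 5, 7}, which locks those values in; drop them from s.
No further eliminations apply; h can still be any of 6, 8.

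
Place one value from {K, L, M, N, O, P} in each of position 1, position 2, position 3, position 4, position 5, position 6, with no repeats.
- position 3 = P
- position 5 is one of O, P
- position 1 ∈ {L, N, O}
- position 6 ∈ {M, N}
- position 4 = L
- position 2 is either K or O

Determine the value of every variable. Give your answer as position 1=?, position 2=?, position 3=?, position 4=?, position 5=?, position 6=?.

position 3 must be P (only option left). Strike P from position 5.
position 4's domain is down to {L}, so position 4 = L. So position 1 can't be L.
That leaves position 5 = O. Eliminate O elsewhere: position 1, position 2.
That leaves position 1 = N. Eliminate N elsewhere: position 6.
That leaves position 2 = K.
position 6's domain is down to {M}, so position 6 = M.

position 1=N, position 2=K, position 3=P, position 4=L, position 5=O, position 6=M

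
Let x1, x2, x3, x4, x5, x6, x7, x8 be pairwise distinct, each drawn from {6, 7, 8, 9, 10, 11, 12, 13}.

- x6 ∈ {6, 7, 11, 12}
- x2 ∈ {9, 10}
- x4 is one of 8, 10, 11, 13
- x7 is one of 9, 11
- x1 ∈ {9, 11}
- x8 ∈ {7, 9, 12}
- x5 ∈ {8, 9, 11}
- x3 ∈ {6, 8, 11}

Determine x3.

6

Among the 8 variables, 13 fits only x4 (and all 8 values in {6, 7, 8, 9, 10, 11, 12, 13} must be used), so x4 = 13.
The 7 still-open variables draw from only 7 values {6, 7, 8, 9, 10, 11, 12}, so each is used; only x2 can be 10, hence x2 = 10.
x1 and x7 between them cover only {9, 11} — a naked pair. Remove those values from x3, x5, x6, x8.
x5's domain is down to {8}, so x5 = 8. Eliminate 8 elsewhere: x3.
So x3 = 6.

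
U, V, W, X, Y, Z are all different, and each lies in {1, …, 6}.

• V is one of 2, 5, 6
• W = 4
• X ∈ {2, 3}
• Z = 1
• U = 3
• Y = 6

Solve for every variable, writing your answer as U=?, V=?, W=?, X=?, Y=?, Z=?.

U has just one choice, so U = 3. Strike 3 from X.
W must be 4 (only option left).
X must be 2 (only option left). Strike 2 from V.
Y has just one choice, so Y = 6. So V can't be 6.
That leaves Z = 1.
V has just one choice, so V = 5.

U=3, V=5, W=4, X=2, Y=6, Z=1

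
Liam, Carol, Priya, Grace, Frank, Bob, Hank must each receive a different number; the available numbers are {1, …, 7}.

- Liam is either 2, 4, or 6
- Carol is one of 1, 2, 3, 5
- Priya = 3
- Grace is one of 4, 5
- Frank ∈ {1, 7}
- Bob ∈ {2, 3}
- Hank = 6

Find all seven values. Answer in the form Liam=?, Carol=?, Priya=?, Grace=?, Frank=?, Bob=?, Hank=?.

Priya's domain is down to {3}, so Priya = 3. Strike 3 from Carol, Bob.
Bob must be 2 (only option left). Strike 2 from Liam, Carol.
Hank must be 6 (only option left). So Liam can't be 6.
Liam's domain is down to {4}, so Liam = 4. Eliminate 4 elsewhere: Grace.
Grace's domain is down to {5}, so Grace = 5. Remove 5 from Carol.
Carol has just one choice, so Carol = 1. Remove 1 from Frank.
That leaves Frank = 7.

Liam=4, Carol=1, Priya=3, Grace=5, Frank=7, Bob=2, Hank=6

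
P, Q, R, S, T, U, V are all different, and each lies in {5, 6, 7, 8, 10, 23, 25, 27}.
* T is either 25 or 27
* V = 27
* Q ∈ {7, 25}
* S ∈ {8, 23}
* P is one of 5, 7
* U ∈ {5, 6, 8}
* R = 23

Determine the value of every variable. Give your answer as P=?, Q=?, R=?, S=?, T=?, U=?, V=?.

P=5, Q=7, R=23, S=8, T=25, U=6, V=27

R must be 23 (only option left). So S can't be 23.
S's domain is down to {8}, so S = 8. So U can't be 8.
That leaves V = 27. Eliminate 27 elsewhere: T.
T must be 25 (only option left). Remove 25 from Q.
Q's domain is down to {7}, so Q = 7. Remove 7 from P.
P has just one choice, so P = 5. Strike 5 from U.
That leaves U = 6.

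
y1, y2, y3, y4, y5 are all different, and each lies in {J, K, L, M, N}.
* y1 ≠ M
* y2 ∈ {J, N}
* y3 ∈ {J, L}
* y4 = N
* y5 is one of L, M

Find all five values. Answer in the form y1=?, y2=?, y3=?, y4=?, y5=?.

y1=K, y2=J, y3=L, y4=N, y5=M

y4 must be N (only option left). Strike N from y1, y2.
y2's domain is down to {J}, so y2 = J. Remove J from y1, y3.
y3 has just one choice, so y3 = L. Strike L from y1, y5.
That leaves y5 = M.
y1's domain is down to {K}, so y1 = K.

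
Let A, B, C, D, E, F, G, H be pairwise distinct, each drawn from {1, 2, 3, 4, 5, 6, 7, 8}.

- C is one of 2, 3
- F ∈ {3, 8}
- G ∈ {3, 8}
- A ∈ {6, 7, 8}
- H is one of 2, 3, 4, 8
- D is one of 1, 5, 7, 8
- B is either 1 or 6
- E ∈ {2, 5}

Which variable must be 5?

The 8 variables together cover exactly {1, 2, 3, 4, 5, 6, 7, 8} — 8 values for 8 variables — and 4 appears only in H's list, so H = 4.
The 2 variables F and G are confined to {3, 8}, which locks those values in; drop them from A, C, D.
C's domain is down to {2}, so C = 2. Strike 2 from E.
So 5 goes to E.

E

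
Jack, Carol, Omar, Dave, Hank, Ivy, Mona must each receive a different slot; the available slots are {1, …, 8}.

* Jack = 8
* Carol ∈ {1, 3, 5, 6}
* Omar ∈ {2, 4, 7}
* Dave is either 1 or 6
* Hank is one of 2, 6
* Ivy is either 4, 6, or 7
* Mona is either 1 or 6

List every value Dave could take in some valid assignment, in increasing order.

1, 6

Jack's domain is down to {8}, so Jack = 8.
The 2 variables Dave and Mona are confined to {1, 6}, which locks those values in; drop them from Carol, Hank, Ivy.
That leaves Hank = 2. Remove 2 from Omar.
No further eliminations apply; Dave can still be any of 1, 6.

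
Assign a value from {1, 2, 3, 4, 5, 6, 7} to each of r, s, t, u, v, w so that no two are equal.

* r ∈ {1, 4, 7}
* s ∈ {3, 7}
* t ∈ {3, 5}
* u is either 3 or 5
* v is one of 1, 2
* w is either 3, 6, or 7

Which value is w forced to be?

t and u between them cover only {3, 5} — a naked pair. Remove those values from s, w.
s's domain is down to {7}, so s = 7. Strike 7 from r, w.
So w = 6.

6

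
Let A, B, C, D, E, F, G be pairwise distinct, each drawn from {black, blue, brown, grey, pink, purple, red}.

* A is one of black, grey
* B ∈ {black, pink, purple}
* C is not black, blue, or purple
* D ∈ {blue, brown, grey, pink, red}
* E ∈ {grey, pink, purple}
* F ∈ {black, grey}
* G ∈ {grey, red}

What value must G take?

The 7 variables together cover exactly {black, blue, brown, grey, pink, purple, red} — 7 values for 7 variables — and blue appears only in D's list, so D = blue.
The 6 still-open variables together cover exactly {black, brown, grey, pink, purple, red} — 6 values for 6 variables — and brown appears only in C's list, so C = brown.
The 5 still-open variables draw from only 5 values {black, grey, pink, purple, red}, so each is used; only G can be red, hence G = red.

red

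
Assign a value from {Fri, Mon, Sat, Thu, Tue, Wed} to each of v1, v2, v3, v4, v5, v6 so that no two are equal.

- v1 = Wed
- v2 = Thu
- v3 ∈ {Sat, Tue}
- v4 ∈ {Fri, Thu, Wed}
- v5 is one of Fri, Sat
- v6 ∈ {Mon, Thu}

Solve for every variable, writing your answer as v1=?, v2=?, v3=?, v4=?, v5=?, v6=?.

v1=Wed, v2=Thu, v3=Tue, v4=Fri, v5=Sat, v6=Mon

v1 has just one choice, so v1 = Wed. Eliminate Wed elsewhere: v4.
That leaves v2 = Thu. Strike Thu from v4, v6.
v4 has just one choice, so v4 = Fri. So v5 can't be Fri.
v5 has just one choice, so v5 = Sat. So v3 can't be Sat.
v6 must be Mon (only option left).
v3's domain is down to {Tue}, so v3 = Tue.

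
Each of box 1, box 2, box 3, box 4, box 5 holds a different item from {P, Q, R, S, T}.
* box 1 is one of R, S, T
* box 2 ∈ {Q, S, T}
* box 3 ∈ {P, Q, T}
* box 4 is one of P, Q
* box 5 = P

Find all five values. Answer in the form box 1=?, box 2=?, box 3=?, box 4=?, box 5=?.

box 5's domain is down to {P}, so box 5 = P. Remove P from box 3, box 4.
That leaves box 4 = Q. Remove Q from box 2, box 3.
box 3 must be T (only option left). So box 1, box 2 can't be T.
box 2 has just one choice, so box 2 = S. Remove S from box 1.
box 1's domain is down to {R}, so box 1 = R.

box 1=R, box 2=S, box 3=T, box 4=Q, box 5=P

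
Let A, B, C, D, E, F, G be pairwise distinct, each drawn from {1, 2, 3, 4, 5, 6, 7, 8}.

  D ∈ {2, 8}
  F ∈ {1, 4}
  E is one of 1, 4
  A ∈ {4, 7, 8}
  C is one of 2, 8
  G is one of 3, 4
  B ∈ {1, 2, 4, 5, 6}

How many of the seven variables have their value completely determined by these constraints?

The 2 variables C and D are confined to {2, 8}, which locks those values in; drop them from A, B.
The 2 variables E and F are confined to {1, 4}, which locks those values in; drop them from A, B, G.
A has just one choice, so A = 7.
G must be 3 (only option left).
Determined: A=7, G=3. The other variables each still have more than one consistent value. That makes 2.

2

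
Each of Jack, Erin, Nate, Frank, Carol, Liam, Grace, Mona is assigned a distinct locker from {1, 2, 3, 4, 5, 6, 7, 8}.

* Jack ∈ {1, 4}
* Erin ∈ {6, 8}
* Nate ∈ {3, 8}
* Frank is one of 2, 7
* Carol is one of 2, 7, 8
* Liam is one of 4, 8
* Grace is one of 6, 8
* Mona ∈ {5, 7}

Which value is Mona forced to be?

5

The 8 variables together cover exactly {1, 2, 3, 4, 5, 6, 7, 8} — 8 values for 8 variables — and 1 appears only in Jack's list, so Jack = 1.
The 7 still-open variables draw from only 7 values {2, 3, 4, 5, 6, 7, 8}, so each is used; only Nate can be 3, hence Nate = 3.
Among the 6 still-open variables, 4 fits only Liam (and all 6 values in {2, 4, 5, 6, 7, 8} must be used), so Liam = 4.
The 5 still-open variables draw from only 5 values {2, 5, 6, 7, 8}, so each is used; only Mona can be 5, hence Mona = 5.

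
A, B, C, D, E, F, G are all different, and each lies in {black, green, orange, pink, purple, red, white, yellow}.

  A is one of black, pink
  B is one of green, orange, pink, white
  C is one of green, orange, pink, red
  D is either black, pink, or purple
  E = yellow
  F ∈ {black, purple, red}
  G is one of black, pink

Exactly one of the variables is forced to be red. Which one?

E's domain is down to {yellow}, so E = yellow.
A and G share exactly the 2 values {black, pink}; by pigeonhole those values go to them, so strike black, pink from B, C, D, F.
D has just one choice, so D = purple. Remove purple from F.
So red goes to F.

F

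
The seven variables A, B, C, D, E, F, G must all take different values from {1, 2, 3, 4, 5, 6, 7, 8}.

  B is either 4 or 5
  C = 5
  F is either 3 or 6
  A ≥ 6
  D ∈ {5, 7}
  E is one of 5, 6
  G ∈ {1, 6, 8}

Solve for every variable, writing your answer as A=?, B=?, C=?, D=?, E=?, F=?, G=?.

A=8, B=4, C=5, D=7, E=6, F=3, G=1

C's domain is down to {5}, so C = 5. Strike 5 from B, D, E.
D must be 7 (only option left). Remove 7 from A.
E has just one choice, so E = 6. Remove 6 from A, F, G.
That leaves F = 3.
A must be 8 (only option left). Strike 8 from G.
B has just one choice, so B = 4.
G has just one choice, so G = 1.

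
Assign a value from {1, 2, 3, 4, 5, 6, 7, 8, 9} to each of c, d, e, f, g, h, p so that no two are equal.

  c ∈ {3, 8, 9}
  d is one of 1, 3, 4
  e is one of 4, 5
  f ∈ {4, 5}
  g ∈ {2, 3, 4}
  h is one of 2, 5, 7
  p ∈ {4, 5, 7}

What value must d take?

e and f share exactly the 2 values {4, 5}; by pigeonhole those values go to them, so strike 4, 5 from d, g, h, p.
That leaves p = 7. Eliminate 7 elsewhere: h.
That leaves h = 2. Remove 2 from g.
g must be 3 (only option left). Strike 3 from c, d.
So d = 1.

1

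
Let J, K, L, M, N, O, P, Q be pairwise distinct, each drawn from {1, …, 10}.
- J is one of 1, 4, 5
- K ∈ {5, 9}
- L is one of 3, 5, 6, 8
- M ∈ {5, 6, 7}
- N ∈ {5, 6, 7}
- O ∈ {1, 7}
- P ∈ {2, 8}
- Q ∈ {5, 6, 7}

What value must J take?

4

The 3 variables M, N, Q are confined to {5, 6, 7}, which locks those values in; drop them from J, K, L, O.
That leaves K = 9.
That leaves O = 1. Remove 1 from J.
So J = 4.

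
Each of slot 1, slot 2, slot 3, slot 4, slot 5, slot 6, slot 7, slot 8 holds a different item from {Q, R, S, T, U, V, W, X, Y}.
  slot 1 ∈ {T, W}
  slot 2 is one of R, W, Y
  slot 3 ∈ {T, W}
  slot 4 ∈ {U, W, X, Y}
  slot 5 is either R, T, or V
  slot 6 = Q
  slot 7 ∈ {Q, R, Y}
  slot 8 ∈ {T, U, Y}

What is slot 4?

slot 6's domain is down to {Q}, so slot 6 = Q. Remove Q from slot 7.
Among the 7 still-open variables, V fits only slot 5 (and all 7 values in {R, T, U, V, W, X, Y} must be used), so slot 5 = V.
Among the 6 still-open variables, X fits only slot 4 (and all 6 values in {R, T, U, W, X, Y} must be used), so slot 4 = X.

X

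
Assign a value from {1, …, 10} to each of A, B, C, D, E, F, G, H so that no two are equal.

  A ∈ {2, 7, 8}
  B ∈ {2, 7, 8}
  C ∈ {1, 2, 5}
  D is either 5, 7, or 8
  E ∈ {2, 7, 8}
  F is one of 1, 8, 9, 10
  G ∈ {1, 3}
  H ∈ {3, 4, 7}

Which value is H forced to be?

A, B, E between them cover only {2, 7, 8} — a naked triple. Remove those values from C, D, F, H.
D has just one choice, so D = 5. So C can't be 5.
C must be 1 (only option left). So F, G can't be 1.
G must be 3 (only option left). So H can't be 3.
So H = 4.

4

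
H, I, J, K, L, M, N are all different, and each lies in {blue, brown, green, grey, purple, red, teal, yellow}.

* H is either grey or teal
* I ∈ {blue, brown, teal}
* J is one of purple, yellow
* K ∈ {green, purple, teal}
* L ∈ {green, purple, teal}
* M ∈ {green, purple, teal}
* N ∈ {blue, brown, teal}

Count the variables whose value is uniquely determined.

The 7 variables together cover exactly {blue, brown, green, grey, purple, teal, yellow} — 7 values for 7 variables — and grey appears only in H's list, so H = grey.
Among the 6 still-open variables, yellow fits only J (and all 6 values in {blue, brown, green, purple, teal, yellow} must be used), so J = yellow.
K, L, M share exactly the 3 values {green, purple, teal}; by pigeonhole those values go to them, so strike green, purple, teal from I, N.
Determined: H=grey, J=yellow. The other variables each still have more than one consistent value. That makes 2.

2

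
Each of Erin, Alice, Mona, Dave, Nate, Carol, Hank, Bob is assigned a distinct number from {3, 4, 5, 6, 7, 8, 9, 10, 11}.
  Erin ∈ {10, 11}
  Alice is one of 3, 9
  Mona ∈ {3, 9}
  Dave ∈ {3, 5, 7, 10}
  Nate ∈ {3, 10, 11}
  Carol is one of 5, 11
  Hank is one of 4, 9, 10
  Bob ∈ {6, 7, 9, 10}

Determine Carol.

The 8 variables draw from only 8 values {3, 4, 5, 6, 7, 9, 10, 11}, so each is used; only Hank can be 4, hence Hank = 4.
The 7 still-open variables together cover exactly {3, 5, 6, 7, 9, 10, 11} — 7 values for 7 variables — and 6 appears only in Bob's list, so Bob = 6.
The 6 still-open variables together cover exactly {3, 5, 7, 9, 10, 11} — 6 values for 6 variables — and 7 appears only in Dave's list, so Dave = 7.
The 5 still-open variables draw from only 5 values {3, 5, 9, 10, 11}, so each is used; only Carol can be 5, hence Carol = 5.

5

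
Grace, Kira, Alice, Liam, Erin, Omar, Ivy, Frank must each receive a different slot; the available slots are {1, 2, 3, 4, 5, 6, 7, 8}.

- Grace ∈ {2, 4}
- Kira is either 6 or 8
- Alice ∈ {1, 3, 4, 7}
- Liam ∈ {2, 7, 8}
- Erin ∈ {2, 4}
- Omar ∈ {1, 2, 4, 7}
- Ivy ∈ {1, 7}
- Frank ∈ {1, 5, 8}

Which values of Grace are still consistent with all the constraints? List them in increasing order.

The 8 variables draw from only 8 values {1, 2, 3, 4, 5, 6, 7, 8}, so each is used; only Alice can be 3, hence Alice = 3.
Among the 7 still-open variables, 5 fits only Frank (and all 7 values in {1, 2, 4, 5, 6, 7, 8} must be used), so Frank = 5.
The 6 still-open variables together cover exactly {1, 2, 4, 6, 7, 8} — 6 values for 6 variables — and 6 appears only in Kira's list, so Kira = 6.
The 5 still-open variables draw from only 5 values {1, 2, 4, 7, 8}, so each is used; only Liam can be 8, hence Liam = 8.
The 2 variables Grace and Erin are confined to {2, 4}, which locks those values in; drop them from Omar.
No further eliminations apply; Grace can still be any of 2, 4.

2, 4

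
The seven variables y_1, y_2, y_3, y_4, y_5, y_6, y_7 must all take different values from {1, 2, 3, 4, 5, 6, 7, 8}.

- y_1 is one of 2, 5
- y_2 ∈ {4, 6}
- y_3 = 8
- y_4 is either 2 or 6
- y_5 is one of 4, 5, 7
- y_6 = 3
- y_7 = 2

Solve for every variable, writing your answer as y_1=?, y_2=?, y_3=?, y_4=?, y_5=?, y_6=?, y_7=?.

y_1=5, y_2=4, y_3=8, y_4=6, y_5=7, y_6=3, y_7=2

y_3 has just one choice, so y_3 = 8.
y_6's domain is down to {3}, so y_6 = 3.
y_7's domain is down to {2}, so y_7 = 2. So y_1, y_4 can't be 2.
y_1's domain is down to {5}, so y_1 = 5. Strike 5 from y_5.
y_4's domain is down to {6}, so y_4 = 6. So y_2 can't be 6.
y_2's domain is down to {4}, so y_2 = 4. Eliminate 4 elsewhere: y_5.
y_5 has just one choice, so y_5 = 7.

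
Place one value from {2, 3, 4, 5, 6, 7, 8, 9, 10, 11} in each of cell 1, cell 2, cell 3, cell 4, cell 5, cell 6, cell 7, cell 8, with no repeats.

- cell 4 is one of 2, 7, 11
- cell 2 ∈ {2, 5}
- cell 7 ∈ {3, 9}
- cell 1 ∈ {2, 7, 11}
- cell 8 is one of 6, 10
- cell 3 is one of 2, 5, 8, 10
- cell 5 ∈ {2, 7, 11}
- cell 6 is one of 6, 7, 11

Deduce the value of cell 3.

8

cell 1, cell 4, cell 5 share exactly the 3 values {2, 7, 11}; by pigeonhole those values go to them, so strike 2, 7, 11 from cell 2, cell 3, cell 6.
That leaves cell 2 = 5. Remove 5 from cell 3.
cell 6 has just one choice, so cell 6 = 6. Strike 6 from cell 8.
cell 8 has just one choice, so cell 8 = 10. So cell 3 can't be 10.
So cell 3 = 8.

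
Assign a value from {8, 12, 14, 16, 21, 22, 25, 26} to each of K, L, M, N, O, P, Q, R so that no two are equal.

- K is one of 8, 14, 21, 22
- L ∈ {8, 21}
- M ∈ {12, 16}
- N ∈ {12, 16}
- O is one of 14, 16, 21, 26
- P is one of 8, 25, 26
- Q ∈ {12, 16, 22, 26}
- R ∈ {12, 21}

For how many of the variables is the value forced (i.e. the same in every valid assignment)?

3

The 8 variables draw from only 8 values {8, 12, 14, 16, 21, 22, 25, 26}, so each is used; only P can be 25, hence P = 25.
The 2 variables M and N are confined to {12, 16}, which locks those values in; drop them from O, Q, R.
R's domain is down to {21}, so R = 21. Strike 21 from K, L, O.
That leaves L = 8. So K can't be 8.
Determined: L=8, P=25, R=21. The other variables each still have more than one consistent value. That makes 3.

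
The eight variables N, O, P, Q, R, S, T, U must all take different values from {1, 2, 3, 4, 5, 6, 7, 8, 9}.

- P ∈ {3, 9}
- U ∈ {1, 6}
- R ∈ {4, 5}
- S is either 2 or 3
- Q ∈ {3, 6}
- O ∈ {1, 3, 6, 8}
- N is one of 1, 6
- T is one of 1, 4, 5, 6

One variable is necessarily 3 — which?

Among the 8 variables, 2 fits only S (and all 8 values in {1, 2, 3, 4, 5, 6, 8, 9} must be used), so S = 2.
The 7 still-open variables draw from only 7 values {1, 3, 4, 5, 6, 8, 9}, so each is used; only O can be 8, hence O = 8.
The 6 still-open variables together cover exactly {1, 3, 4, 5, 6, 9} — 6 values for 6 variables — and 9 appears only in P's list, so P = 9.
The 5 still-open variables draw from only 5 values {1, 3, 4, 5, 6}, so each is used; only Q can be 3, hence Q = 3.

Q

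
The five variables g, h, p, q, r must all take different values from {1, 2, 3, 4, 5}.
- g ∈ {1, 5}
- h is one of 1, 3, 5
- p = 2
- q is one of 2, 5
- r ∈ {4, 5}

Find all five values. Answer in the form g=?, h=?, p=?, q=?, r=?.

p's domain is down to {2}, so p = 2. So q can't be 2.
q has just one choice, so q = 5. Strike 5 from g, h, r.
r must be 4 (only option left).
g's domain is down to {1}, so g = 1. Strike 1 from h.
That leaves h = 3.

g=1, h=3, p=2, q=5, r=4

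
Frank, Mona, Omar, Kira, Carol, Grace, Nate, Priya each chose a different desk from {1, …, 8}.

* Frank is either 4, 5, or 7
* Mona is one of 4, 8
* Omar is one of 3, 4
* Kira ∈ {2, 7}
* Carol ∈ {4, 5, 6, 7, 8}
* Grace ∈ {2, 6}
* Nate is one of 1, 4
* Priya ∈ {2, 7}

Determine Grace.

The 8 variables draw from only 8 values {1, 2, 3, 4, 5, 6, 7, 8}, so each is used; only Nate can be 1, hence Nate = 1.
The 7 still-open variables draw from only 7 values {2, 3, 4, 5, 6, 7, 8}, so each is used; only Omar can be 3, hence Omar = 3.
Kira and Priya share exactly the 2 values {2, 7}; by pigeonhole those values go to them, so strike 2, 7 from Frank, Carol, Grace.
So Grace = 6.

6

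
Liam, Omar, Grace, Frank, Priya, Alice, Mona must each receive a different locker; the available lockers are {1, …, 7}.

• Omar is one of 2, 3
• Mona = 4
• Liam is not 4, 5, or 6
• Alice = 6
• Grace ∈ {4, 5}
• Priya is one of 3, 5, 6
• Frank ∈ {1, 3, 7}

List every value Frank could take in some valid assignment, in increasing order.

1, 7

Alice's domain is down to {6}, so Alice = 6. Eliminate 6 elsewhere: Priya.
That leaves Mona = 4. Remove 4 from Grace.
Grace must be 5 (only option left). Eliminate 5 elsewhere: Priya.
Priya's domain is down to {3}, so Priya = 3. Eliminate 3 elsewhere: Liam, Omar, Frank.
Omar's domain is down to {2}, so Omar = 2. Eliminate 2 elsewhere: Liam.
No further eliminations apply; Frank can still be any of 1, 7.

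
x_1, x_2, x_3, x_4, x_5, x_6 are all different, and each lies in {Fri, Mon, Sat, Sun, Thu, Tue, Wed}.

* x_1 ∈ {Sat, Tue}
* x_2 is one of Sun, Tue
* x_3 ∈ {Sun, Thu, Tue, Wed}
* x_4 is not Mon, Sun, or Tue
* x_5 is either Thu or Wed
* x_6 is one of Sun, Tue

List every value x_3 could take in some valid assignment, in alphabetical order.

Thu, Wed

The 6 variables together cover exactly {Fri, Sat, Sun, Thu, Tue, Wed} — 6 values for 6 variables — and Fri appears only in x_4's list, so x_4 = Fri.
The 5 still-open variables together cover exactly {Sat, Sun, Thu, Tue, Wed} — 5 values for 5 variables — and Sat appears only in x_1's list, so x_1 = Sat.
The 2 variables x_2 and x_6 are confined to {Sun, Tue}, which locks those values in; drop them from x_3.
No further eliminations apply; x_3 can still be any of Thu, Wed.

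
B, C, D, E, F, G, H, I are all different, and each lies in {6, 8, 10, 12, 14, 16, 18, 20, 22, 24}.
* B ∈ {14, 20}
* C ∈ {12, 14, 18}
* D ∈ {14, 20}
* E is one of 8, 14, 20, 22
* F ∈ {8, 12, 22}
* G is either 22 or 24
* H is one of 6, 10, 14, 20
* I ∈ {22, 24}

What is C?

The 2 variables B and D are confined to {14, 20}, which locks those values in; drop them from C, E, H.
G and I share exactly the 2 values {22, 24}; by pigeonhole those values go to them, so strike 22, 24 from E, F.
E's domain is down to {8}, so E = 8. Eliminate 8 elsewhere: F.
That leaves F = 12. Remove 12 from C.
So C = 18.

18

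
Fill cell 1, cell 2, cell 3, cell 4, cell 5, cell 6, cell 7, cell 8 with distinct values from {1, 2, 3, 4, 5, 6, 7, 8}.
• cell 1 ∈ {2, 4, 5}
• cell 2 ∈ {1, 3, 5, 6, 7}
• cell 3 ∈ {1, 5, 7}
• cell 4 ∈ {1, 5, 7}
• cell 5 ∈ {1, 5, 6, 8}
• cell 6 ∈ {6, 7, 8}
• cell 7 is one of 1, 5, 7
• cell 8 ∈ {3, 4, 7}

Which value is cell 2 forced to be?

The 8 variables together cover exactly {1, 2, 3, 4, 5, 6, 7, 8} — 8 values for 8 variables — and 2 appears only in cell 1's list, so cell 1 = 2.
Among the 7 still-open variables, 4 fits only cell 8 (and all 7 values in {1, 3, 4, 5, 6, 7, 8} must be used), so cell 8 = 4.
The 6 still-open variables draw from only 6 values {1, 3, 5, 6, 7, 8}, so each is used; only cell 2 can be 3, hence cell 2 = 3.

3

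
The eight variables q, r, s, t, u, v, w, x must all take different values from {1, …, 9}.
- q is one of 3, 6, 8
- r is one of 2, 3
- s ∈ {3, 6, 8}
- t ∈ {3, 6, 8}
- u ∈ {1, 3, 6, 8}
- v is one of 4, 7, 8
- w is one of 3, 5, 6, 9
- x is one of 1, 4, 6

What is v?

q, s, t between them cover only {3, 6, 8} — a naked triple. Remove those values from r, u, v, w, x.
That leaves r = 2.
u must be 1 (only option left). So x can't be 1.
x must be 4 (only option left). Remove 4 from v.
So v = 7.

7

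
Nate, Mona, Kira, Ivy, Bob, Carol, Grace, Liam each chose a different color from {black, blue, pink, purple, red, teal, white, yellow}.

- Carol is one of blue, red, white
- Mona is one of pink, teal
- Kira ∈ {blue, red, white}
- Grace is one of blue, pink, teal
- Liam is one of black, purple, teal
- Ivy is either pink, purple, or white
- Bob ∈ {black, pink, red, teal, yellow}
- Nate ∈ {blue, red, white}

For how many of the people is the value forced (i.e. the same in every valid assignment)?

Among the 8 variables, yellow fits only Bob (and all 8 values in {black, blue, pink, purple, red, teal, white, yellow} must be used), so Bob = yellow.
The 7 still-open variables together cover exactly {black, blue, pink, purple, red, teal, white} — 7 values for 7 variables — and black appears only in Liam's list, so Liam = black.
The 6 still-open variables draw from only 6 values {blue, pink, purple, red, teal, white}, so each is used; only Ivy can be purple, hence Ivy = purple.
Nate, Kira, Carol between them cover only {blue, red, white} — a naked triple. Remove those values from Grace.
Determined: Ivy=purple, Bob=yellow, Liam=black. The other people each still have more than one consistent value. That makes 3.

3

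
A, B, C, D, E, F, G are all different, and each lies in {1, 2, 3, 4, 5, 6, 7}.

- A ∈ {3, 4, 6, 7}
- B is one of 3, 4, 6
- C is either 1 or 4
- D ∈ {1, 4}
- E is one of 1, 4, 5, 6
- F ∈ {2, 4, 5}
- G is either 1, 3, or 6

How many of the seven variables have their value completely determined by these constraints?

The 7 variables together cover exactly {1, 2, 3, 4, 5, 6, 7} — 7 values for 7 variables — and 2 appears only in F's list, so F = 2.
Among the 6 still-open variables, 5 fits only E (and all 6 values in {1, 3, 4, 5, 6, 7} must be used), so E = 5.
The 5 still-open variables together cover exactly {1, 3, 4, 6, 7} — 5 values for 5 variables — and 7 appears only in A's list, so A = 7.
C and D between them cover only {1, 4} — a naked pair. Remove those values from B, G.
Determined: A=7, E=5, F=2. The other variables each still have more than one consistent value. That makes 3.

3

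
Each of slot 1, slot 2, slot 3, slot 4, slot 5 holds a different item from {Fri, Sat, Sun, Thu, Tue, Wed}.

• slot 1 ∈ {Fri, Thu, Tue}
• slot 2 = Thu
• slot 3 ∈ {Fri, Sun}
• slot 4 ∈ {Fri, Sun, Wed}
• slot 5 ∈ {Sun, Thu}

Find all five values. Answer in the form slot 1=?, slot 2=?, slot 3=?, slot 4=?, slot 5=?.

slot 2's domain is down to {Thu}, so slot 2 = Thu. Eliminate Thu elsewhere: slot 1, slot 5.
slot 5's domain is down to {Sun}, so slot 5 = Sun. Remove Sun from slot 3, slot 4.
That leaves slot 3 = Fri. Strike Fri from slot 1, slot 4.
slot 4's domain is down to {Wed}, so slot 4 = Wed.
slot 1 has just one choice, so slot 1 = Tue.

slot 1=Tue, slot 2=Thu, slot 3=Fri, slot 4=Wed, slot 5=Sun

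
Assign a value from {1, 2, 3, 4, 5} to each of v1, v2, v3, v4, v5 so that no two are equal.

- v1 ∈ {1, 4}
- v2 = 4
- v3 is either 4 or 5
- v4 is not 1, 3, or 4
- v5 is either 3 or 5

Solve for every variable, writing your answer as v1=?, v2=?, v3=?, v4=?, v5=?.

v1=1, v2=4, v3=5, v4=2, v5=3

v2 must be 4 (only option left). Remove 4 from v1, v3.
v3 must be 5 (only option left). Remove 5 from v4, v5.
v4 has just one choice, so v4 = 2.
v5 has just one choice, so v5 = 3.
That leaves v1 = 1.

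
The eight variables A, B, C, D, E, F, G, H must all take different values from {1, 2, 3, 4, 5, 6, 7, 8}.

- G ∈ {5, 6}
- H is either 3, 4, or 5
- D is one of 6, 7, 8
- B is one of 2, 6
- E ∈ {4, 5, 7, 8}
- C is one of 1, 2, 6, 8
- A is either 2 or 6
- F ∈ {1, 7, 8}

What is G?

Among the 8 variables, 3 fits only H (and all 8 values in {1, 2, 3, 4, 5, 6, 7, 8} must be used), so H = 3.
The 7 still-open variables draw from only 7 values {1, 2, 4, 5, 6, 7, 8}, so each is used; only E can be 4, hence E = 4.
Among the 6 still-open variables, 5 fits only G (and all 6 values in {1, 2, 5, 6, 7, 8} must be used), so G = 5.

5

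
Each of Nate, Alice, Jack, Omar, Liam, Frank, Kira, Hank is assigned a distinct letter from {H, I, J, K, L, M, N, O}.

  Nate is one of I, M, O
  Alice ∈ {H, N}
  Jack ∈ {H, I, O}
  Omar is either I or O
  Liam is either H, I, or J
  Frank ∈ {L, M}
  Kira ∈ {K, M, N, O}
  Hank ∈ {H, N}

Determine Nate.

M

Among the 8 variables, J fits only Liam (and all 8 values in {H, I, J, K, L, M, N, O} must be used), so Liam = J.
The 7 still-open variables draw from only 7 values {H, I, K, L, M, N, O}, so each is used; only Kira can be K, hence Kira = K.
Among the 6 still-open variables, L fits only Frank (and all 6 values in {H, I, L, M, N, O} must be used), so Frank = L.
The 5 still-open variables together cover exactly {H, I, M, N, O} — 5 values for 5 variables — and M appears only in Nate's list, so Nate = M.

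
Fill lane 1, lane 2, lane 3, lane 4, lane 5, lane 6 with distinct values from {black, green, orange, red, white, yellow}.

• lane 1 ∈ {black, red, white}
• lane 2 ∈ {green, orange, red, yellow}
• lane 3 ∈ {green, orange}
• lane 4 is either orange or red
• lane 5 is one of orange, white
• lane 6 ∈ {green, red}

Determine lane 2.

The 6 variables draw from only 6 values {black, green, orange, red, white, yellow}, so each is used; only lane 1 can be black, hence lane 1 = black.
Among the 5 still-open variables, white fits only lane 5 (and all 5 values in {green, orange, red, white, yellow} must be used), so lane 5 = white.
The 4 still-open variables draw from only 4 values {green, orange, red, yellow}, so each is used; only lane 2 can be yellow, hence lane 2 = yellow.

yellow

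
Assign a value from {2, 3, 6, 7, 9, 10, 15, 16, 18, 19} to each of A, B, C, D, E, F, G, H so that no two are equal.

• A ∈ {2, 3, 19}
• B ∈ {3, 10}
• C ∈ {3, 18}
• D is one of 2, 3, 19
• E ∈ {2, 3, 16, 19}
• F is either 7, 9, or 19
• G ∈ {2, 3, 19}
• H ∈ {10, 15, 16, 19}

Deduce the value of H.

The 3 variables A, D, G are confined to {2, 3, 19}, which locks those values in; drop them from B, C, E, F, H.
B's domain is down to {10}, so B = 10. Remove 10 from H.
C's domain is down to {18}, so C = 18.
E must be 16 (only option left). Remove 16 from H.
So H = 15.

15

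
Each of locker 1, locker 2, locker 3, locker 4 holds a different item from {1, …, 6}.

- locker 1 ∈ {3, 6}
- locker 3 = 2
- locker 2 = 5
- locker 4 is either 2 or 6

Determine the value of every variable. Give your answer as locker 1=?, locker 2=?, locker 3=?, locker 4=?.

locker 2's domain is down to {5}, so locker 2 = 5.
That leaves locker 3 = 2. Strike 2 from locker 4.
locker 4's domain is down to {6}, so locker 4 = 6. Eliminate 6 elsewhere: locker 1.
locker 1's domain is down to {3}, so locker 1 = 3.

locker 1=3, locker 2=5, locker 3=2, locker 4=6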